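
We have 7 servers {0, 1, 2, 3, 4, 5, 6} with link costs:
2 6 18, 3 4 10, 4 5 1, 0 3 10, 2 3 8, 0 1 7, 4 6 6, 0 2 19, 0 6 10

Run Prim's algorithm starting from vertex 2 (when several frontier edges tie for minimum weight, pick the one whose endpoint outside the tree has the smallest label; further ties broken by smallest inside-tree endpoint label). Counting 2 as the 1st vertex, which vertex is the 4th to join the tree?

Prim, starting at 2.
Step 1: frontier [2 3 8, 2 6 18, 0 2 19] → take 2 3 (8); add 3.
Step 2: frontier [2 6 18, 0 2 19, 0 3 10, 3 4 10] → take 0 3 (10); add 0.
Step 3: frontier [0 1 7, 0 6 10, 2 6 18, 3 4 10] → take 0 1 (7); add 1.
Step 4: frontier [0 6 10, 2 6 18, 3 4 10] → take 3 4 (10); add 4.
Step 5: frontier [0 6 10, 2 6 18, 4 5 1, 4 6 6] → take 4 5 (1); add 5.
Step 6: frontier [0 6 10, 2 6 18, 4 6 6] → take 4 6 (6); add 6.
Vertex order: 2, 3, 0, 1, 4, 5, 6. The 4th vertex is 1.

1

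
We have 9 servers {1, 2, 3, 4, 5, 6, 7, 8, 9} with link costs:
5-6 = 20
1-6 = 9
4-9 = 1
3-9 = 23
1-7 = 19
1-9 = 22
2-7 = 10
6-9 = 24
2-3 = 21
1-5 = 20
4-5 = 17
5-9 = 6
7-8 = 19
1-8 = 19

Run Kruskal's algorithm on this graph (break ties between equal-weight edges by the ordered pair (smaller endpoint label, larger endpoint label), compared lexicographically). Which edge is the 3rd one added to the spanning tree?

1-6

Kruskal's algorithm — process edges by increasing weight (ties by edge label):
4-9 (1): add — endpoints in different components.
5-9 (6): add — endpoints in different components.
1-6 (9): add — endpoints in different components.
2-7 (10): add — endpoints in different components.
4-5 (17): skip — 4 and 5 already connected.
1-7 (19): add — endpoints in different components.
1-8 (19): add — endpoints in different components.
7-8 (19): skip — 7 and 8 already connected.
1-5 (20): add — endpoints in different components.
5-6 (20): skip — 5 and 6 already connected.
2-3 (21): add — endpoints in different components.
The 3rd edge added is 1-6.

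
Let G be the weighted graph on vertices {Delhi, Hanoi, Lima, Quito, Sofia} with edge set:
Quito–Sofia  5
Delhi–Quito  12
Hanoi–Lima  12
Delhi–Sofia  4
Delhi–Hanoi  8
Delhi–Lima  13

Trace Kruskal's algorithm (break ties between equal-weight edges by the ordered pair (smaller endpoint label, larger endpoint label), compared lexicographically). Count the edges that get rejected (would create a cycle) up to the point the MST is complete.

Kruskal: consider edges lightest-first.
Delhi–Sofia (4): add — endpoints in different components.
Quito–Sofia (5): add — endpoints in different components.
Delhi–Hanoi (8): add — endpoints in different components.
Delhi–Quito (12): skip — Delhi and Quito already connected.
Hanoi–Lima (12): add — endpoints in different components.
Edges rejected before the tree was complete: 1.

1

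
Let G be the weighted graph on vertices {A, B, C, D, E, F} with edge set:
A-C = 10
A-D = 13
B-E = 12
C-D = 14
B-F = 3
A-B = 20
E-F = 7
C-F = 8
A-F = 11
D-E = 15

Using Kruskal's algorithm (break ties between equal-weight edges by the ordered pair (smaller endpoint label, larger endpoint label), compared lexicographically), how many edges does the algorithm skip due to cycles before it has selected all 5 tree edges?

2

Kruskal: consider edges lightest-first.
B-F (3): add. Components now {A} {B,F} {C} {D} {E}
E-F (7): add. Components now {A} {B,E,F} {C} {D}
C-F (8): add. Components now {A} {B,C,E,F} {D}
A-C (10): add. Components now {A,B,C,E,F} {D}
A-F (11): skip — A and F already connected.
B-E (12): skip — B and E already connected.
A-D (13): add. Components now {A,B,C,D,E,F}
Edges rejected before the tree was complete: 2.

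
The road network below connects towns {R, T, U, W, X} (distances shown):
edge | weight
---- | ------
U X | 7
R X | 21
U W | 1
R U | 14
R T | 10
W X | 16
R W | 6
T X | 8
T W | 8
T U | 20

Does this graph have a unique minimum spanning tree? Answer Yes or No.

Kruskal: consider edges lightest-first.
U W (1): add. Components now {R} {U,W} {T} {X}
R W (6): add. Components now {R,U,W} {T} {X}
U X (7): add. Components now {R,U,W,X} {T}
T W (8): add. Components now {R,T,U,W,X}
Non-tree edge T X has weight 8, equal to the heaviest edge on its tree cycle — swapping gives another MST of the same weight. Not unique.

No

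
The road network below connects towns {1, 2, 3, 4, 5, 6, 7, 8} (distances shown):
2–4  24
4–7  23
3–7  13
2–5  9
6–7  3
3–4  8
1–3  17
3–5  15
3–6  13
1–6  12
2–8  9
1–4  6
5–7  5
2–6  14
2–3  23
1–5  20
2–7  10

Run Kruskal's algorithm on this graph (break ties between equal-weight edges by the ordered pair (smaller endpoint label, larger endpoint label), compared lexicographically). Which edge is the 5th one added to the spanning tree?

Kruskal: consider edges lightest-first.
6–7 (3): add — endpoints in different components.
5–7 (5): add — endpoints in different components.
1–4 (6): add — endpoints in different components.
3–4 (8): add — endpoints in different components.
2–5 (9): add — endpoints in different components.
2–8 (9): add — endpoints in different components.
2–7 (10): skip — 2 and 7 already connected.
1–6 (12): add — endpoints in different components.
The 5th edge added is 2–5.

2-5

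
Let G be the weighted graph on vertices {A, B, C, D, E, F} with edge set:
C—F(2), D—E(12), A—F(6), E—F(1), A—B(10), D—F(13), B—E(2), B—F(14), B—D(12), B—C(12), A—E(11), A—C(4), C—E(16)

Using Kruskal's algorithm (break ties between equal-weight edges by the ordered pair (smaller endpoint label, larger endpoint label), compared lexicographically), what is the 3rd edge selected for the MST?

Kruskal's algorithm — process edges by increasing weight (ties by edge label):
E—F (1): add — endpoints in different components.
B—E (2): add — endpoints in different components.
C—F (2): add — endpoints in different components.
A—C (4): add — endpoints in different components.
A—F (6): skip — A and F already connected.
A—B (10): skip — A and B already connected.
A—E (11): skip — A and E already connected.
B—C (12): skip — B and C already connected.
B—D (12): add — endpoints in different components.
The 3rd edge added is C—F.

C-F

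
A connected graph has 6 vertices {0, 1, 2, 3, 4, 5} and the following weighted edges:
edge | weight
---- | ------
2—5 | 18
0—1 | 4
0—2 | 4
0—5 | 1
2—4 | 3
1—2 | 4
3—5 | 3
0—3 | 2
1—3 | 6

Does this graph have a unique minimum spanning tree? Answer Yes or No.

Sort edges by weight, then run Kruskal:
0—5 (1): add — endpoints in different components.
0—3 (2): add — endpoints in different components.
2—4 (3): add — endpoints in different components.
3—5 (3): skip — 3 and 5 already connected.
0—1 (4): add — endpoints in different components.
0—2 (4): add — endpoints in different components.
Non-tree edge 1—2 has weight 4, equal to the heaviest edge on its tree cycle — swapping gives another MST of the same weight. Not unique.

No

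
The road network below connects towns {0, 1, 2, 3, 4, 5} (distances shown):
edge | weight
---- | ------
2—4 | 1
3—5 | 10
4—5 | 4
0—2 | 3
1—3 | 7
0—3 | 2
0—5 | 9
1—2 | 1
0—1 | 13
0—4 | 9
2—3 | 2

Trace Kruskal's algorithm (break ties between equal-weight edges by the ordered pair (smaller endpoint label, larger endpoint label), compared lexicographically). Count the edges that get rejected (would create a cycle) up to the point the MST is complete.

1

Kruskal's algorithm — process edges by increasing weight (ties by edge label):
1—2 (1): add. Components now {0} {1,2} {3} {4} {5}
2—4 (1): add. Components now {0} {1,2,4} {3} {5}
0—3 (2): add. Components now {0,3} {1,2,4} {5}
2—3 (2): add. Components now {0,1,2,3,4} {5}
0—2 (3): skip — 0 and 2 already connected.
4—5 (4): add. Components now {0,1,2,3,4,5}
Edges rejected before the tree was complete: 1.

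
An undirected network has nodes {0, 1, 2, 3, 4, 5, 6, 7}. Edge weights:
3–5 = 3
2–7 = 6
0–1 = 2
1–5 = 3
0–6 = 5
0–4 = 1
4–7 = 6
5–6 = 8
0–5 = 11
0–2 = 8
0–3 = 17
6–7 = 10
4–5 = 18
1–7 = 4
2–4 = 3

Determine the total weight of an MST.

Kruskal: consider edges lightest-first.
0–4 (1): add — endpoints in different components.
0–1 (2): add — endpoints in different components.
1–5 (3): add — endpoints in different components.
2–4 (3): add — endpoints in different components.
3–5 (3): add — endpoints in different components.
1–7 (4): add — endpoints in different components.
0–6 (5): add — endpoints in different components.
MST edges: 0–4, 0–1, 1–5, 2–4, 3–5, 1–7, 0–6; total weight 1+2+3+3+3+4+5 = 21.

21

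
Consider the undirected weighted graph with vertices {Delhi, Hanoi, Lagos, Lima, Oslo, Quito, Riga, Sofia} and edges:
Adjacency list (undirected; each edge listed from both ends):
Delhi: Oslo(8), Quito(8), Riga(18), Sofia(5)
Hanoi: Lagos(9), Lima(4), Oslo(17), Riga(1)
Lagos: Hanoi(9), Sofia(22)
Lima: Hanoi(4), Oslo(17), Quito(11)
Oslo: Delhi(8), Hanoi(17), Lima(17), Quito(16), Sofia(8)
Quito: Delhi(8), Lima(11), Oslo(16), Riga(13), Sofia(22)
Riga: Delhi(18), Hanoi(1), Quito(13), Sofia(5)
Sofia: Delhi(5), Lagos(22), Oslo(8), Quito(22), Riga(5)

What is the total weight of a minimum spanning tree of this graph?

Prim, starting at Oslo.
Step 1: cheapest edge leaving the tree is Delhi-Oslo (8); add Delhi.
Step 2: cheapest edge leaving the tree is Delhi-Sofia (5); add Sofia.
Step 3: cheapest edge leaving the tree is Riga-Sofia (5); add Riga.
Step 4: cheapest edge leaving the tree is Hanoi-Riga (1); add Hanoi.
Step 5: cheapest edge leaving the tree is Hanoi-Lima (4); add Lima.
Step 6: cheapest edge leaving the tree is Delhi-Quito (8); add Quito.
Step 7: cheapest edge leaving the tree is Hanoi-Lagos (9); add Lagos.
MST edges: Delhi-Oslo, Delhi-Sofia, Riga-Sofia, Hanoi-Riga, Hanoi-Lima, Delhi-Quito, Hanoi-Lagos; total weight 8+5+5+1+4+8+9 = 40.

40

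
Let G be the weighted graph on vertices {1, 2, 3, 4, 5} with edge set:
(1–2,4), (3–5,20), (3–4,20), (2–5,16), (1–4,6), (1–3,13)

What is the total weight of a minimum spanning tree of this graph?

39

Grow the tree from 2 using Prim:
Step 1: cheapest edge leaving the tree is 1–2 (4); add 1.
Step 2: cheapest edge leaving the tree is 1–4 (6); add 4.
Step 3: cheapest edge leaving the tree is 1–3 (13); add 3.
Step 4: cheapest edge leaving the tree is 2–5 (16); add 5.
MST edges: 1–2, 1–4, 1–3, 2–5; total weight 4+6+13+16 = 39.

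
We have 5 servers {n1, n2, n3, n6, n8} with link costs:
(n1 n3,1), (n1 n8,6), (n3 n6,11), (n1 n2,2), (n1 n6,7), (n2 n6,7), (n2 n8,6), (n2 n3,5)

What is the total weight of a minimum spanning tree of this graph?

16

Prim, starting at n8.
Step 1: cheapest edge leaving the tree is n1 n8 (6); add n1.
Step 2: cheapest edge leaving the tree is n1 n3 (1); add n3.
Step 3: cheapest edge leaving the tree is n1 n2 (2); add n2.
Step 4: cheapest edge leaving the tree is n1 n6 (7); add n6.
MST edges: n1 n8, n1 n3, n1 n2, n1 n6; total weight 6+1+2+7 = 16.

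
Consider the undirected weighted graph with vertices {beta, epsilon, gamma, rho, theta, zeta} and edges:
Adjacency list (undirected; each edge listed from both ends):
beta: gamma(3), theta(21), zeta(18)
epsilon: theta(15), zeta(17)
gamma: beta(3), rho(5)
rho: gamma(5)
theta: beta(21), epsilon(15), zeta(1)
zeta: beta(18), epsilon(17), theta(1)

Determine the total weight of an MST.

42

Sort edges by weight, then run Kruskal:
theta—zeta (1): add — endpoints in different components.
beta—gamma (3): add — endpoints in different components.
gamma—rho (5): add — endpoints in different components.
epsilon—theta (15): add — endpoints in different components.
epsilon—zeta (17): skip — zeta and epsilon already connected.
beta—zeta (18): add — endpoints in different components.
MST edges: theta—zeta, beta—gamma, gamma—rho, epsilon—theta, beta—zeta; total weight 1+3+5+15+18 = 42.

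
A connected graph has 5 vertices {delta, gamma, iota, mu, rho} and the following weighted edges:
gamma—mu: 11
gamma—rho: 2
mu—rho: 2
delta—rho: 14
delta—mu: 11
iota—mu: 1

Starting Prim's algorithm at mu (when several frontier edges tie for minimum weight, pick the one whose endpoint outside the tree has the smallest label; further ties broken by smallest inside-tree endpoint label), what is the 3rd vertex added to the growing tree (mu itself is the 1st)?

Prim's algorithm from mu:
Step 1: cheapest edge leaving the tree is iota—mu (1); add iota.
Step 2: cheapest edge leaving the tree is mu—rho (2); add rho.
Step 3: cheapest edge leaving the tree is gamma—rho (2); add gamma.
Step 4: cheapest edge leaving the tree is delta—mu (11); add delta.
Vertex order: mu, iota, rho, gamma, delta. The 3rd vertex is rho.

rho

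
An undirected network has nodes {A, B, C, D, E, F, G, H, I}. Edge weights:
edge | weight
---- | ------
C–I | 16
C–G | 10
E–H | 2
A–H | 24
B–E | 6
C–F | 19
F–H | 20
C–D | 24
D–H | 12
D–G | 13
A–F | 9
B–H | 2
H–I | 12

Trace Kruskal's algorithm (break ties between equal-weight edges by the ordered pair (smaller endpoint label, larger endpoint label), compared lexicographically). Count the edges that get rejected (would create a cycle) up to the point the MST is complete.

2

Sort edges by weight, then run Kruskal:
B–H (2): add — endpoints in different components.
E–H (2): add — endpoints in different components.
B–E (6): skip — B and E already connected.
A–F (9): add — endpoints in different components.
C–G (10): add — endpoints in different components.
D–H (12): add — endpoints in different components.
H–I (12): add — endpoints in different components.
D–G (13): add — endpoints in different components.
C–I (16): skip — C and I already connected.
C–F (19): add — endpoints in different components.
Edges rejected before the tree was complete: 2.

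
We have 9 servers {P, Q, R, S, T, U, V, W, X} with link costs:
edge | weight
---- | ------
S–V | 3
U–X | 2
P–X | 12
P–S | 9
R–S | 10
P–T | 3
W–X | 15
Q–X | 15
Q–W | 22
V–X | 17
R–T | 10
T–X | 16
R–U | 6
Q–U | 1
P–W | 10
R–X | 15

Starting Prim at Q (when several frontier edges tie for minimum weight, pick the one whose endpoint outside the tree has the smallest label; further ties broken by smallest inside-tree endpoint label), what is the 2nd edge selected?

Grow the tree from Q using Prim:
Step 1: cheapest edge leaving the tree is Q–U (1); add U.
Step 2: cheapest edge leaving the tree is U–X (2); add X.
Step 3: cheapest edge leaving the tree is R–U (6); add R.
Step 4: cheapest edge leaving the tree is R–S (10); add S.
Step 5: cheapest edge leaving the tree is S–V (3); add V.
Step 6: cheapest edge leaving the tree is P–S (9); add P.
Step 7: cheapest edge leaving the tree is P–T (3); add T.
Step 8: cheapest edge leaving the tree is P–W (10); add W.
The 2nd edge added is U–X.

U-X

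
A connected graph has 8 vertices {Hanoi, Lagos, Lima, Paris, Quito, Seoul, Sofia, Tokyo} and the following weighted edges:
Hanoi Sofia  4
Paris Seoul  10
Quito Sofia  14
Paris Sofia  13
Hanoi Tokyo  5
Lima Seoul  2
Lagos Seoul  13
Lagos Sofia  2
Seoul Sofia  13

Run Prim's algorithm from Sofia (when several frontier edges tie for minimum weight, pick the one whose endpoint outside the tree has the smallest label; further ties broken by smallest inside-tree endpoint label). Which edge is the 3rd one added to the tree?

Hanoi-Tokyo

Prim, starting at Sofia.
Step 1: cheapest edge leaving the tree is Lagos Sofia (2); add Lagos.
Step 2: cheapest edge leaving the tree is Hanoi Sofia (4); add Hanoi.
Step 3: cheapest edge leaving the tree is Hanoi Tokyo (5); add Tokyo.
Step 4: cheapest edge leaving the tree is Paris Sofia (13); add Paris.
Step 5: cheapest edge leaving the tree is Paris Seoul (10); add Seoul.
Step 6: cheapest edge leaving the tree is Lima Seoul (2); add Lima.
Step 7: cheapest edge leaving the tree is Quito Sofia (14); add Quito.
The 3rd edge added is Hanoi Tokyo.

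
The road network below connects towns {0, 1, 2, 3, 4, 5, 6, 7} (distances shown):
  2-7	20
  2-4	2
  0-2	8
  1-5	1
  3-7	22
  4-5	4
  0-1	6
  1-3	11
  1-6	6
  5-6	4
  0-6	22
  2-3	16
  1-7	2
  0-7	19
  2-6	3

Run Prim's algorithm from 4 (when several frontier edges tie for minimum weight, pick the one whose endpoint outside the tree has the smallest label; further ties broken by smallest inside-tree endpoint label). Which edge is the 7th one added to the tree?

1-3

Grow the tree from 4 using Prim:
Step 1: cheapest edge leaving the tree is 2-4 (2); add 2.
Step 2: cheapest edge leaving the tree is 2-6 (3); add 6.
Step 3: cheapest edge leaving the tree is 4-5 (4); add 5.
Step 4: cheapest edge leaving the tree is 1-5 (1); add 1.
Step 5: cheapest edge leaving the tree is 1-7 (2); add 7.
Step 6: cheapest edge leaving the tree is 0-1 (6); add 0.
Step 7: cheapest edge leaving the tree is 1-3 (11); add 3.
The 7th edge added is 1-3.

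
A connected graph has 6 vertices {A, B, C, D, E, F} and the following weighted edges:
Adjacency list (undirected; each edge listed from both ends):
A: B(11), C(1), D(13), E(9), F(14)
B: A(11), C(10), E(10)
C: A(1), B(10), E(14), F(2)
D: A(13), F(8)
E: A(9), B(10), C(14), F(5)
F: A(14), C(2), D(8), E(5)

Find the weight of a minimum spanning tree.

Kruskal: consider edges lightest-first.
A–C (1): add. Components now {A,C} {B} {D} {E} {F}
C–F (2): add. Components now {A,C,F} {B} {D} {E}
E–F (5): add. Components now {A,C,E,F} {B} {D}
D–F (8): add. Components now {A,C,D,E,F} {B}
A–E (9): skip — A and E already connected.
B–C (10): add. Components now {A,B,C,D,E,F}
MST edges: A–C, C–F, E–F, D–F, B–C; total weight 1+2+5+8+10 = 26.

26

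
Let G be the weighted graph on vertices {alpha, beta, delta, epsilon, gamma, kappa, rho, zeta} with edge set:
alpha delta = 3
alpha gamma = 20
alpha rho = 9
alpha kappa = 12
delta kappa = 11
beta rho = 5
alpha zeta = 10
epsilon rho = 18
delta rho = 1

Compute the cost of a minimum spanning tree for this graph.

68

Kruskal: consider edges lightest-first.
delta rho (1): add — endpoints in different components.
alpha delta (3): add — endpoints in different components.
beta rho (5): add — endpoints in different components.
alpha rho (9): skip — alpha and rho already connected.
alpha zeta (10): add — endpoints in different components.
delta kappa (11): add — endpoints in different components.
alpha kappa (12): skip — alpha and kappa already connected.
epsilon rho (18): add — endpoints in different components.
alpha gamma (20): add — endpoints in different components.
MST edges: delta rho, alpha delta, beta rho, alpha zeta, delta kappa, epsilon rho, alpha gamma; total weight 1+3+5+10+11+18+20 = 68.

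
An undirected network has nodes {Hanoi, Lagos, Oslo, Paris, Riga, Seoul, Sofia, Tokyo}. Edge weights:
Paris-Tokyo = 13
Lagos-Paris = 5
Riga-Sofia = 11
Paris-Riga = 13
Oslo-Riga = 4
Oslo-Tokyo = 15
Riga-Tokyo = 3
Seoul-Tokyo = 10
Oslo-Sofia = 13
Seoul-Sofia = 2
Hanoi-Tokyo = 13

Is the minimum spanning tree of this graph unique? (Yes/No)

Sort edges by weight, then run Kruskal:
Seoul-Sofia (2): add — endpoints in different components.
Riga-Tokyo (3): add — endpoints in different components.
Oslo-Riga (4): add — endpoints in different components.
Lagos-Paris (5): add — endpoints in different components.
Seoul-Tokyo (10): add — endpoints in different components.
Riga-Sofia (11): skip — Sofia and Riga already connected.
Hanoi-Tokyo (13): add — endpoints in different components.
Oslo-Sofia (13): skip — Sofia and Oslo already connected.
Paris-Riga (13): add — endpoints in different components.
Non-tree edge Paris-Tokyo has weight 13, equal to the heaviest edge on its tree cycle — swapping gives another MST of the same weight. Not unique.

No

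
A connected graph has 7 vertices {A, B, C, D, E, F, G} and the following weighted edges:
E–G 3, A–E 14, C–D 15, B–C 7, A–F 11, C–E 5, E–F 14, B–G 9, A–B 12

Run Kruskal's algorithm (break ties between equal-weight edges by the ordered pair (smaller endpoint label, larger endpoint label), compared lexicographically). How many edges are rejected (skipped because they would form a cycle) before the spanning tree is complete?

3

Sort edges by weight, then run Kruskal:
E–G (3): add. Components now {A} {B} {C} {D} {E,G} {F}
C–E (5): add. Components now {A} {B} {C,E,G} {D} {F}
B–C (7): add. Components now {A} {B,C,E,G} {D} {F}
B–G (9): skip — B and G already connected.
A–F (11): add. Components now {A,F} {B,C,E,G} {D}
A–B (12): add. Components now {A,B,C,E,F,G} {D}
A–E (14): skip — A and E already connected.
E–F (14): skip — E and F already connected.
C–D (15): add. Components now {A,B,C,D,E,F,G}
Edges rejected before the tree was complete: 3.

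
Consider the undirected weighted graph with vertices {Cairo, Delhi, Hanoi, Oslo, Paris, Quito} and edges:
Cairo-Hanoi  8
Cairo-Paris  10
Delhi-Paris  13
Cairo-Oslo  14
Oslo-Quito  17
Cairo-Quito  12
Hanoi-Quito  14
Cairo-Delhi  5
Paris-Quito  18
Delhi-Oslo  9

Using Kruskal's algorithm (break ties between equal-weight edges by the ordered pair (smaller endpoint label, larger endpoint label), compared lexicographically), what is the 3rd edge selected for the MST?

Kruskal's algorithm — process edges by increasing weight (ties by edge label):
Cairo-Delhi (5): add — endpoints in different components.
Cairo-Hanoi (8): add — endpoints in different components.
Delhi-Oslo (9): add — endpoints in different components.
Cairo-Paris (10): add — endpoints in different components.
Cairo-Quito (12): add — endpoints in different components.
The 3rd edge added is Delhi-Oslo.

Delhi-Oslo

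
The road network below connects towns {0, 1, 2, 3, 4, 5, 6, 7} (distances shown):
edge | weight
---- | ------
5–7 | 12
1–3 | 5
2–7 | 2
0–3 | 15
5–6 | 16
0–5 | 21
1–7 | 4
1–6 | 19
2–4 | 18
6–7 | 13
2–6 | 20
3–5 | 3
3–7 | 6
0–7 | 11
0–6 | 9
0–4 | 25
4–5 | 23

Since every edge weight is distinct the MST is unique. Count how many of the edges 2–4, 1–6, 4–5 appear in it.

Kruskal: consider edges lightest-first.
2–7 (2): add — endpoints in different components.
3–5 (3): add — endpoints in different components.
1–7 (4): add — endpoints in different components.
1–3 (5): add — endpoints in different components.
3–7 (6): skip — 3 and 7 already connected.
0–6 (9): add — endpoints in different components.
0–7 (11): add — endpoints in different components.
5–7 (12): skip — 5 and 7 already connected.
6–7 (13): skip — 6 and 7 already connected.
0–3 (15): skip — 0 and 3 already connected.
5–6 (16): skip — 5 and 6 already connected.
2–4 (18): add — endpoints in different components.
MST edge set: {2–7, 3–5, 1–7, 1–3, 0–6, 0–7, 2–4}.
Of the listed edges, {2–4} are in the MST → 1.

1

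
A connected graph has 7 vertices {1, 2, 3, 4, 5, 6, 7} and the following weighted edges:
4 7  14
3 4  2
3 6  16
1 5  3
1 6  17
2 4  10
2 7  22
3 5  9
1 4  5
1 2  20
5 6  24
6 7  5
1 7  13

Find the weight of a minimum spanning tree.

Prim's algorithm from 5:
Step 1: cheapest edge leaving the tree is 1 5 (3); add 1.
Step 2: cheapest edge leaving the tree is 1 4 (5); add 4.
Step 3: cheapest edge leaving the tree is 3 4 (2); add 3.
Step 4: cheapest edge leaving the tree is 2 4 (10); add 2.
Step 5: cheapest edge leaving the tree is 1 7 (13); add 7.
Step 6: cheapest edge leaving the tree is 6 7 (5); add 6.
MST edges: 1 5, 1 4, 3 4, 2 4, 1 7, 6 7; total weight 3+5+2+10+13+5 = 38.

38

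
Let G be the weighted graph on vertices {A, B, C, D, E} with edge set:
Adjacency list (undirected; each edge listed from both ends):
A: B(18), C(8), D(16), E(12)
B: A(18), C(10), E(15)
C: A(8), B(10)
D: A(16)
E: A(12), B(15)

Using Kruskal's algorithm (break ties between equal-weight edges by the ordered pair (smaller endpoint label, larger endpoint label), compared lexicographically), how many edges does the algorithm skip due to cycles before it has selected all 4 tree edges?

1

Kruskal's algorithm — process edges by increasing weight (ties by edge label):
A-C (8): add. Components now {A,C} {B} {D} {E}
B-C (10): add. Components now {A,B,C} {D} {E}
A-E (12): add. Components now {A,B,C,E} {D}
B-E (15): skip — B and E already connected.
A-D (16): add. Components now {A,B,C,D,E}
Edges rejected before the tree was complete: 1.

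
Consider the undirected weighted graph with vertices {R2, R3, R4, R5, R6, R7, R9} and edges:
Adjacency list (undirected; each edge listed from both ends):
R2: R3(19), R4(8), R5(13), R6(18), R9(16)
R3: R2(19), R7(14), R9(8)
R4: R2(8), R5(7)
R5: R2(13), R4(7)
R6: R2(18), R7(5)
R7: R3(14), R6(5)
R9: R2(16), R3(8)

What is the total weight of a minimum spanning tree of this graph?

Prim's algorithm from R4:
Step 1: frontier [R4—R5 7, R2—R4 8] → take R4—R5 (7); add R5.
Step 2: frontier [R2—R4 8, R2—R5 13] → take R2—R4 (8); add R2.
Step 3: frontier [R2—R9 16, R2—R6 18, R2—R3 19] → take R2—R9 (16); add R9.
Step 4: frontier [R2—R6 18, R2—R3 19, R3—R9 8] → take R3—R9 (8); add R3.
Step 5: frontier [R2—R6 18, R3—R7 14] → take R3—R7 (14); add R7.
Step 6: frontier [R2—R6 18, R6—R7 5] → take R6—R7 (5); add R6.
MST edges: R4—R5, R2—R4, R2—R9, R3—R9, R3—R7, R6—R7; total weight 7+8+16+8+14+5 = 58.

58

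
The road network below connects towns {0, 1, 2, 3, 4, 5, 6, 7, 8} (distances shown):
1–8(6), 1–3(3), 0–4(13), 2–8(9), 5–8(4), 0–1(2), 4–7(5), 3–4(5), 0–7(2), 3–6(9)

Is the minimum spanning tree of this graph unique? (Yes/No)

Kruskal's algorithm — process edges by increasing weight (ties by edge label):
0–1 (2): add — endpoints in different components.
0–7 (2): add — endpoints in different components.
1–3 (3): add — endpoints in different components.
5–8 (4): add — endpoints in different components.
3–4 (5): add — endpoints in different components.
4–7 (5): skip — 4 and 7 already connected.
1–8 (6): add — endpoints in different components.
2–8 (9): add — endpoints in different components.
3–6 (9): add — endpoints in different components.
Non-tree edge 4–7 has weight 5, equal to the heaviest edge on its tree cycle — swapping gives another MST of the same weight. Not unique.

No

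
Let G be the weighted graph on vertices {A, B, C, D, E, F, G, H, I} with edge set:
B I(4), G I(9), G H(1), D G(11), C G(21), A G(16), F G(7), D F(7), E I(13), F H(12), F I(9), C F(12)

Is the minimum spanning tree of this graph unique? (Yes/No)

Kruskal's algorithm — process edges by increasing weight (ties by edge label):
G H (1): add — endpoints in different components.
B I (4): add — endpoints in different components.
D F (7): add — endpoints in different components.
F G (7): add — endpoints in different components.
F I (9): add — endpoints in different components.
G I (9): skip — G and I already connected.
D G (11): skip — D and G already connected.
C F (12): add — endpoints in different components.
F H (12): skip — F and H already connected.
E I (13): add — endpoints in different components.
A G (16): add — endpoints in different components.
Non-tree edge G I has weight 9, equal to the heaviest edge on its tree cycle — swapping gives another MST of the same weight. Not unique.

No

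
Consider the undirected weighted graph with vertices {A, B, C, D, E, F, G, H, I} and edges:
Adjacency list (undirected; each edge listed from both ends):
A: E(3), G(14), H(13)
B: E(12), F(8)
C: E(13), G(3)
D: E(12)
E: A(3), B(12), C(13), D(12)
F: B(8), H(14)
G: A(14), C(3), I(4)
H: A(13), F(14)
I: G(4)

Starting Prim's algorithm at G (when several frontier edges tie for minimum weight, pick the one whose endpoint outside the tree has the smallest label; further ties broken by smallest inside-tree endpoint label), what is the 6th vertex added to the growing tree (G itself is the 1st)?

B

Grow the tree from G using Prim:
Step 1: frontier [C-G 3, G-I 4, A-G 14] → take C-G (3); add C.
Step 2: frontier [C-E 13, G-I 4, A-G 14] → take G-I (4); add I.
Step 3: frontier [C-E 13, A-G 14] → take C-E (13); add E.
Step 4: frontier [A-E 3, B-E 12, D-E 12, A-G 14] → take A-E (3); add A.
Step 5: frontier [A-H 13, B-E 12, D-E 12] → take B-E (12); add B.
Step 6: frontier [A-H 13, B-F 8, D-E 12] → take B-F (8); add F.
Step 7: frontier [A-H 13, D-E 12, F-H 14] → take D-E (12); add D.
Step 8: frontier [A-H 13, F-H 14] → take A-H (13); add H.
Vertex order: G, C, I, E, A, B, F, D, H. The 6th vertex is B.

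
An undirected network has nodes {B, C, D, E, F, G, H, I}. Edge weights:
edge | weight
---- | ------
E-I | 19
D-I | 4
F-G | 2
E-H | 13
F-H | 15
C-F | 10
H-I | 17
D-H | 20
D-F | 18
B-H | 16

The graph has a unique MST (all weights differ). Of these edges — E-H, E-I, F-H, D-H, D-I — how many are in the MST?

3

Kruskal's algorithm — process edges by increasing weight (ties by edge label):
F-G (2): add — endpoints in different components.
D-I (4): add — endpoints in different components.
C-F (10): add — endpoints in different components.
E-H (13): add — endpoints in different components.
F-H (15): add — endpoints in different components.
B-H (16): add — endpoints in different components.
H-I (17): add — endpoints in different components.
MST edge set: {F-G, D-I, C-F, E-H, F-H, B-H, H-I}.
Of the listed edges, {E-H, F-H, D-I} are in the MST → 3.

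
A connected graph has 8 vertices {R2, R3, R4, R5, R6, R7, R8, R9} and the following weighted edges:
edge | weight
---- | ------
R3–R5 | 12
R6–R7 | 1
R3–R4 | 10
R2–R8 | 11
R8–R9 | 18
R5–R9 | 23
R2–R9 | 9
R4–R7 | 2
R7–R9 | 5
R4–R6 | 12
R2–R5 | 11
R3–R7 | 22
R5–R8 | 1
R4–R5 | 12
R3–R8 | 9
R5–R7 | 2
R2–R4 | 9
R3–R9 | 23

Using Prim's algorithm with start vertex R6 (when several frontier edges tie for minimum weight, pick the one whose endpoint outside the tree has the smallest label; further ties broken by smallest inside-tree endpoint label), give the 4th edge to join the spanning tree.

Prim's algorithm from R6:
Step 1: cheapest edge leaving the tree is R6–R7 (1); add R7.
Step 2: cheapest edge leaving the tree is R4–R7 (2); add R4.
Step 3: cheapest edge leaving the tree is R5–R7 (2); add R5.
Step 4: cheapest edge leaving the tree is R5–R8 (1); add R8.
Step 5: cheapest edge leaving the tree is R7–R9 (5); add R9.
Step 6: cheapest edge leaving the tree is R2–R4 (9); add R2.
Step 7: cheapest edge leaving the tree is R3–R8 (9); add R3.
The 4th edge added is R5–R8.

R5-R8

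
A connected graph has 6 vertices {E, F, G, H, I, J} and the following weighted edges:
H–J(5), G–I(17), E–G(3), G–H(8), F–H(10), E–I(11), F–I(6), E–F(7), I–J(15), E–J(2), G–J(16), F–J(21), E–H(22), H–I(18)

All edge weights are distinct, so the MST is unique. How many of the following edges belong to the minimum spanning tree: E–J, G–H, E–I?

Sort edges by weight, then run Kruskal:
E–J (2): add — endpoints in different components.
E–G (3): add — endpoints in different components.
H–J (5): add — endpoints in different components.
F–I (6): add — endpoints in different components.
E–F (7): add — endpoints in different components.
MST edge set: {E–J, E–G, H–J, F–I, E–F}.
Of the listed edges, {E–J} are in the MST → 1.

1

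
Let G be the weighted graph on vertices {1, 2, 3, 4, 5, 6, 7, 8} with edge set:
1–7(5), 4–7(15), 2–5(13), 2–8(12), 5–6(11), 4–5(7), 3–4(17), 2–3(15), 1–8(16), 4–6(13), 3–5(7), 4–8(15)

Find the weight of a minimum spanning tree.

70

Grow the tree from 2 using Prim:
Step 1: cheapest edge leaving the tree is 2–8 (12); add 8.
Step 2: cheapest edge leaving the tree is 2–5 (13); add 5.
Step 3: cheapest edge leaving the tree is 3–5 (7); add 3.
Step 4: cheapest edge leaving the tree is 4–5 (7); add 4.
Step 5: cheapest edge leaving the tree is 5–6 (11); add 6.
Step 6: cheapest edge leaving the tree is 4–7 (15); add 7.
Step 7: cheapest edge leaving the tree is 1–7 (5); add 1.
MST edges: 2–8, 2–5, 3–5, 4–5, 5–6, 4–7, 1–7; total weight 12+13+7+7+11+15+5 = 70.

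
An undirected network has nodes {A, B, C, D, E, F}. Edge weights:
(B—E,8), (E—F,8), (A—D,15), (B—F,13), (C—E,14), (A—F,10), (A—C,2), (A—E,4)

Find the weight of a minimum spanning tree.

37

Sort edges by weight, then run Kruskal:
A—C (2): add — endpoints in different components.
A—E (4): add — endpoints in different components.
B—E (8): add — endpoints in different components.
E—F (8): add — endpoints in different components.
A—F (10): skip — A and F already connected.
B—F (13): skip — B and F already connected.
C—E (14): skip — C and E already connected.
A—D (15): add — endpoints in different components.
MST edges: A—C, A—E, B—E, E—F, A—D; total weight 2+4+8+8+15 = 37.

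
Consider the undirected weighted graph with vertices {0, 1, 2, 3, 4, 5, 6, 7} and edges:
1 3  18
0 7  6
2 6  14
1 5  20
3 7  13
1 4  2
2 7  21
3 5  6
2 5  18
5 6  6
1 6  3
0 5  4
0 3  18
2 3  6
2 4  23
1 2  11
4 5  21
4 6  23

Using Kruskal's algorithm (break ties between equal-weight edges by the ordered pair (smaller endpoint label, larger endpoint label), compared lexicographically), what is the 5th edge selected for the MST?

2-3

Kruskal's algorithm — process edges by increasing weight (ties by edge label):
1 4 (2): add — endpoints in different components.
1 6 (3): add — endpoints in different components.
0 5 (4): add — endpoints in different components.
0 7 (6): add — endpoints in different components.
2 3 (6): add — endpoints in different components.
3 5 (6): add — endpoints in different components.
5 6 (6): add — endpoints in different components.
The 5th edge added is 2 3.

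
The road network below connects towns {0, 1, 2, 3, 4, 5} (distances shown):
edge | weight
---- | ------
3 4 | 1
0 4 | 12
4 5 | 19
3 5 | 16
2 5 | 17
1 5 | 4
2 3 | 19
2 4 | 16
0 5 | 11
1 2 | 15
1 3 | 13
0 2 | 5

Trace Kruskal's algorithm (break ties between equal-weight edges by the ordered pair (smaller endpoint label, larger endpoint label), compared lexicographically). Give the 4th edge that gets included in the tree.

Kruskal's algorithm — process edges by increasing weight (ties by edge label):
3 4 (1): add — endpoints in different components.
1 5 (4): add — endpoints in different components.
0 2 (5): add — endpoints in different components.
0 5 (11): add — endpoints in different components.
0 4 (12): add — endpoints in different components.
The 4th edge added is 0 5.

0-5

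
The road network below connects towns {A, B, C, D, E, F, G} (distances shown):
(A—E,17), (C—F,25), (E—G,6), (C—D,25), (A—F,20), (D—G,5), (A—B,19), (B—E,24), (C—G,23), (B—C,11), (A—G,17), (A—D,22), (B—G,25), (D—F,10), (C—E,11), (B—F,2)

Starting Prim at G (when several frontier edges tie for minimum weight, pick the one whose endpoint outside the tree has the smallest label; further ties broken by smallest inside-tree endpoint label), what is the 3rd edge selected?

Prim, starting at G.
Step 1: cheapest edge leaving the tree is D—G (5); add D.
Step 2: cheapest edge leaving the tree is E—G (6); add E.
Step 3: cheapest edge leaving the tree is D—F (10); add F.
Step 4: cheapest edge leaving the tree is B—F (2); add B.
Step 5: cheapest edge leaving the tree is B—C (11); add C.
Step 6: cheapest edge leaving the tree is A—E (17); add A.
The 3rd edge added is D—F.

D-F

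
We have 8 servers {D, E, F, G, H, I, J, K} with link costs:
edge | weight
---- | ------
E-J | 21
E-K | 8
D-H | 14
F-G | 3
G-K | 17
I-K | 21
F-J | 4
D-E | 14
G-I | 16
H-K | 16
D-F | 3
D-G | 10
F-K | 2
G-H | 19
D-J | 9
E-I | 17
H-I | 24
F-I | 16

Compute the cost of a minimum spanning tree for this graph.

Prim's algorithm from E:
Step 1: cheapest edge leaving the tree is E-K (8); add K.
Step 2: cheapest edge leaving the tree is F-K (2); add F.
Step 3: cheapest edge leaving the tree is D-F (3); add D.
Step 4: cheapest edge leaving the tree is F-G (3); add G.
Step 5: cheapest edge leaving the tree is F-J (4); add J.
Step 6: cheapest edge leaving the tree is D-H (14); add H.
Step 7: cheapest edge leaving the tree is F-I (16); add I.
MST edges: E-K, F-K, D-F, F-G, F-J, D-H, F-I; total weight 8+2+3+3+4+14+16 = 50.

50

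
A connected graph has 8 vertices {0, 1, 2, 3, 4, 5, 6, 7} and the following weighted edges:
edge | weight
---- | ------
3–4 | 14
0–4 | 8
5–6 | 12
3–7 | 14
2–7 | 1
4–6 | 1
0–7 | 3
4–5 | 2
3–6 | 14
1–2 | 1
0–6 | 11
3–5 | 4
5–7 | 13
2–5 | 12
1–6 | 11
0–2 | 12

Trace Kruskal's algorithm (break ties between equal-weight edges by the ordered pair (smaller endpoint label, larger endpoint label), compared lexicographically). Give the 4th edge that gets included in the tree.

Kruskal's algorithm — process edges by increasing weight (ties by edge label):
1–2 (1): add — endpoints in different components.
2–7 (1): add — endpoints in different components.
4–6 (1): add — endpoints in different components.
4–5 (2): add — endpoints in different components.
0–7 (3): add — endpoints in different components.
3–5 (4): add — endpoints in different components.
0–4 (8): add — endpoints in different components.
The 4th edge added is 4–5.

4-5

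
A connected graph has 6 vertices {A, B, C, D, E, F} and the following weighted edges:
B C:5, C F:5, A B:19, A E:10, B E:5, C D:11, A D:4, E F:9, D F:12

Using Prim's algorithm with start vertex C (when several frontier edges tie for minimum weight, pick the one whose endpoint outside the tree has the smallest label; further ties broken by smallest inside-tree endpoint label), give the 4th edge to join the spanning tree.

A-E

Prim, starting at C.
Step 1: cheapest edge leaving the tree is B C (5); add B.
Step 2: cheapest edge leaving the tree is B E (5); add E.
Step 3: cheapest edge leaving the tree is C F (5); add F.
Step 4: cheapest edge leaving the tree is A E (10); add A.
Step 5: cheapest edge leaving the tree is A D (4); add D.
The 4th edge added is A E.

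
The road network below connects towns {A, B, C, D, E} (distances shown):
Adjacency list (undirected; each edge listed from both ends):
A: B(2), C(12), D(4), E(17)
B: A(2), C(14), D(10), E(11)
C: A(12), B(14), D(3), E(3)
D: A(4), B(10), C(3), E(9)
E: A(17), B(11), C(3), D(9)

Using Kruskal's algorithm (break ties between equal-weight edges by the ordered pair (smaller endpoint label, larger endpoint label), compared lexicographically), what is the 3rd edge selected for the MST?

Kruskal: consider edges lightest-first.
A–B (2): add — endpoints in different components.
C–D (3): add — endpoints in different components.
C–E (3): add — endpoints in different components.
A–D (4): add — endpoints in different components.
The 3rd edge added is C–E.

C-E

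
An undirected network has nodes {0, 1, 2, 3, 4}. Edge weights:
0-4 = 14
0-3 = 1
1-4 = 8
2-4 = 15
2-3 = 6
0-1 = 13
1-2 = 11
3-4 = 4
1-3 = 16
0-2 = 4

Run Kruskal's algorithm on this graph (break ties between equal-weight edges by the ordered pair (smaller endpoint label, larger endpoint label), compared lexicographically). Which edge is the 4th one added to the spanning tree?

1-4

Kruskal: consider edges lightest-first.
0-3 (1): add. Components now {0,3} {1} {2} {4}
0-2 (4): add. Components now {0,2,3} {1} {4}
3-4 (4): add. Components now {0,2,3,4} {1}
2-3 (6): skip — 2 and 3 already connected.
1-4 (8): add. Components now {0,1,2,3,4}
The 4th edge added is 1-4.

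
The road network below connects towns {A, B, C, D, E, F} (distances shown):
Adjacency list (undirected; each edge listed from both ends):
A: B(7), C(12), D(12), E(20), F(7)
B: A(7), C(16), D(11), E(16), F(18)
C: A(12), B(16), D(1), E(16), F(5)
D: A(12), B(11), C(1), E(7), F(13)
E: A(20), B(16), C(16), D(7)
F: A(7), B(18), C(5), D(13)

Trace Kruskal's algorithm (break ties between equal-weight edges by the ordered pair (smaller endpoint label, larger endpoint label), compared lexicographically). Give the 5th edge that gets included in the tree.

D-E

Sort edges by weight, then run Kruskal:
C-D (1): add — endpoints in different components.
C-F (5): add — endpoints in different components.
A-B (7): add — endpoints in different components.
A-F (7): add — endpoints in different components.
D-E (7): add — endpoints in different components.
The 5th edge added is D-E.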